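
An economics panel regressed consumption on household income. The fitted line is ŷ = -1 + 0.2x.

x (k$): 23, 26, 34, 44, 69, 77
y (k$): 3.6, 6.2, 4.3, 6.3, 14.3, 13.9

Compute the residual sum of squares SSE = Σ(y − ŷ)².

SSE = 11

x=23: ŷ = -1 + 0.2·23 = 3.6; e = 3.6 − 3.6 = 0
x=26: ŷ = -1 + 0.2·26 = 4.2; e = 6.2 − 4.2 = 2
x=34: ŷ = -1 + 0.2·34 = 5.8; e = 4.3 − 5.8 = -1.5
x=44: ŷ = -1 + 0.2·44 = 7.8; e = 6.3 − 7.8 = -1.5
x=69: ŷ = -1 + 0.2·69 = 12.8; e = 14.3 − 12.8 = 1.5
x=77: ŷ = -1 + 0.2·77 = 14.4; e = 13.9 − 14.4 = -0.5
SSE = 0 + 4 + 2.25 + 2.25 + 2.25 + 0.25 = 11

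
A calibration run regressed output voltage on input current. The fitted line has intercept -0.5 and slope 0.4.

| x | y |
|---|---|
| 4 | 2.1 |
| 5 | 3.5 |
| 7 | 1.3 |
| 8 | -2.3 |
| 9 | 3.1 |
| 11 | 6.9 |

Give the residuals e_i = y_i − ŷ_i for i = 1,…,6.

1, 2, -1, -5, 0, 3

x=4: ŷ = -0.5 + 0.4·4 = 1.1; e = 2.1 − 1.1 = 1
x=5: ŷ = -0.5 + 0.4·5 = 1.5; e = 3.5 − 1.5 = 2
x=7: ŷ = -0.5 + 0.4·7 = 2.3; e = 1.3 − 2.3 = -1
x=8: ŷ = -0.5 + 0.4·8 = 2.7; e = -2.3 − 2.7 = -5
x=9: ŷ = -0.5 + 0.4·9 = 3.1; e = 3.1 − 3.1 = 0
x=11: ŷ = -0.5 + 0.4·11 = 3.9; e = 6.9 − 3.9 = 3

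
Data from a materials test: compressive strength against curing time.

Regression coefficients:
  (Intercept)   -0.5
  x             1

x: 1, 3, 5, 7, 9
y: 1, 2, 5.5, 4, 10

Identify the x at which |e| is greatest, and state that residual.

x=1: ŷ = -0.5 + 1 = 0.5; e = 1 − 0.5 = 0.5
x=3: ŷ = -0.5 + 3 = 2.5; e = 2 − 2.5 = -0.5
x=5: ŷ = -0.5 + 5 = 4.5; e = 5.5 − 4.5 = 1
x=7: ŷ = -0.5 + 7 = 6.5; e = 4 − 6.5 = -2.5
x=9: ŷ = -0.5 + 9 = 8.5; e = 10 − 8.5 = 1.5
Largest |e| is 2.5 at x = 7, residual -2.5.

x = 7, e = -2.5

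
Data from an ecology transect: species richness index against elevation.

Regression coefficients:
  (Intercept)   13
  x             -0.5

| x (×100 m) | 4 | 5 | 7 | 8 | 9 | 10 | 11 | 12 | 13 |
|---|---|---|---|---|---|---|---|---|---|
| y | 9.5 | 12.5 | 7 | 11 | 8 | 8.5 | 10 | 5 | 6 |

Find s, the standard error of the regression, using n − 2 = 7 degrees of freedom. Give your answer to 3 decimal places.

s = 1.982

x=4: ŷ = 13 − 0.5·4 = 11; e = 9.5 − 11 = -1.5
x=5: ŷ = 13 − 0.5·5 = 10.5; e = 12.5 − 10.5 = 2
x=7: ŷ = 13 − 0.5·7 = 9.5; e = 7 − 9.5 = -2.5
x=8: ŷ = 13 − 0.5·8 = 9; e = 11 − 9 = 2
x=9: ŷ = 13 − 0.5·9 = 8.5; e = 8 − 8.5 = -0.5
x=10: ŷ = 13 − 0.5·10 = 8; e = 8.5 − 8 = 0.5
x=11: ŷ = 13 − 0.5·11 = 7.5; e = 10 − 7.5 = 2.5
x=12: ŷ = 13 − 0.5·12 = 7; e = 5 − 7 = -2
x=13: ŷ = 13 − 0.5·13 = 6.5; e = 6 − 6.5 = -0.5
SSE = 2.25 + 4 + 6.25 + 4 + 0.25 + 0.25 + 6.25 + 4 + 0.25 = 27.5
s = √(27.5/7) = √3.92857 ≈ 1.982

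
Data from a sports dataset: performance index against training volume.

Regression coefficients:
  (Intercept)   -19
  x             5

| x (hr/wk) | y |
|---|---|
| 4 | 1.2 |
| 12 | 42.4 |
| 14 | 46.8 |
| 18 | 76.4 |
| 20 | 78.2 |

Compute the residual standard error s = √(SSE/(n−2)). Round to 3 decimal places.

s = 4.345

x=4: ŷ = -19 + 5·4 = 1; e = 1.2 − 1 = 0.2
x=12: ŷ = -19 + 5·12 = 41; e = 42.4 − 41 = 1.4
x=14: ŷ = -19 + 5·14 = 51; e = 46.8 − 51 = -4.2
x=18: ŷ = -19 + 5·18 = 71; e = 76.4 − 71 = 5.4
x=20: ŷ = -19 + 5·20 = 81; e = 78.2 − 81 = -2.8
SSE = 0.04 + 1.96 + 17.64 + 29.16 + 7.84 = 56.64
s = √(56.64/3) = √18.88 ≈ 4.345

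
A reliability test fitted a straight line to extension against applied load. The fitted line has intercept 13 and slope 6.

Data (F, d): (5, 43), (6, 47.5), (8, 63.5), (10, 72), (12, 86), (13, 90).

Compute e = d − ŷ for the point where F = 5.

e = 0

ŷ = 13 + 6·5 = 43
e = 43 − 43 = 0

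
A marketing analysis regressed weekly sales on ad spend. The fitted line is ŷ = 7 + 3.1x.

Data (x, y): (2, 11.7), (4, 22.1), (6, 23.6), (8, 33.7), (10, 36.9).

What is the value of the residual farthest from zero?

e = 2.7

x=2: ŷ = 7 + 3.1·2 = 13.2; e = 11.7 − 13.2 = -1.5
x=4: ŷ = 7 + 3.1·4 = 19.4; e = 22.1 − 19.4 = 2.7
x=6: ŷ = 7 + 3.1·6 = 25.6; e = 23.6 − 25.6 = -2
x=8: ŷ = 7 + 3.1·8 = 31.8; e = 33.7 − 31.8 = 1.9
x=10: ŷ = 7 + 3.1·10 = 38; e = 36.9 − 38 = -1.1
Largest |e| is 2.7 at x = 4, residual 2.7.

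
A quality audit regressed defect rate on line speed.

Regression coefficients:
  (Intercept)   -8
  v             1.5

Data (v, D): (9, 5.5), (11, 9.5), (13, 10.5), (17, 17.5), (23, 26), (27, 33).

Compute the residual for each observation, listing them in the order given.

v=9: ŷ = -8 + 1.5·9 = 5.5; e = 5.5 − 5.5 = 0
v=11: ŷ = -8 + 1.5·11 = 8.5; e = 9.5 − 8.5 = 1
v=13: ŷ = -8 + 1.5·13 = 11.5; e = 10.5 − 11.5 = -1
v=17: ŷ = -8 + 1.5·17 = 17.5; e = 17.5 − 17.5 = 0
v=23: ŷ = -8 + 1.5·23 = 26.5; e = 26 − 26.5 = -0.5
v=27: ŷ = -8 + 1.5·27 = 32.5; e = 33 − 32.5 = 0.5

0, 1, -1, 0, -0.5, 0.5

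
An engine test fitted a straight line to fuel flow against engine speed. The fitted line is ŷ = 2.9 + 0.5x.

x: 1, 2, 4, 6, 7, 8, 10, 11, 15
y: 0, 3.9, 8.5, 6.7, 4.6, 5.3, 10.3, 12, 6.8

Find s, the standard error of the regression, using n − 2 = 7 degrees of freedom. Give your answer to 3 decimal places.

s = 2.991

x=1: ŷ = 2.9 + 0.5·1 = 3.4; r = 0 − 3.4 = -3.4
x=2: ŷ = 2.9 + 0.5·2 = 3.9; r = 3.9 − 3.9 = 0
x=4: ŷ = 2.9 + 0.5·4 = 4.9; r = 8.5 − 4.9 = 3.6
x=6: ŷ = 2.9 + 0.5·6 = 5.9; r = 6.7 − 5.9 = 0.8
x=7: ŷ = 2.9 + 0.5·7 = 6.4; r = 4.6 − 6.4 = -1.8
x=8: ŷ = 2.9 + 0.5·8 = 6.9; r = 5.3 − 6.9 = -1.6
x=10: ŷ = 2.9 + 0.5·10 = 7.9; r = 10.3 − 7.9 = 2.4
x=11: ŷ = 2.9 + 0.5·11 = 8.4; r = 12 − 8.4 = 3.6
x=15: ŷ = 2.9 + 0.5·15 = 10.4; r = 6.8 − 10.4 = -3.6
SSE = 11.56 + 0 + 12.96 + 0.64 + 3.24 + 2.56 + 5.76 + 12.96 + 12.96 = 62.64
s = √(62.64/7) = √8.94857 ≈ 2.991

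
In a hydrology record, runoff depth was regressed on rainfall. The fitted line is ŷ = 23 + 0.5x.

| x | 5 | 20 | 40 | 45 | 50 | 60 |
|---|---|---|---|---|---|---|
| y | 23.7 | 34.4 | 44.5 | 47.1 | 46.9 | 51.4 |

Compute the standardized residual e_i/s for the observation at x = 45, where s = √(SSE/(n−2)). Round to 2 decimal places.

x=5: ŷ = 23 + 0.5·5 = 25.5; e = 23.7 − 25.5 = -1.8
x=20: ŷ = 23 + 0.5·20 = 33; e = 34.4 − 33 = 1.4
x=40: ŷ = 23 + 0.5·40 = 43; e = 44.5 − 43 = 1.5
x=45: ŷ = 23 + 0.5·45 = 45.5; e = 47.1 − 45.5 = 1.6
x=50: ŷ = 23 + 0.5·50 = 48; e = 46.9 − 48 = -1.1
x=60: ŷ = 23 + 0.5·60 = 53; e = 51.4 − 53 = -1.6
SSE = 3.24 + 1.96 + 2.25 + 2.56 + 1.21 + 2.56 = 13.78
s = √(13.78/4) = 1.85607
e/s = 1.6 / 1.85607 = 0.86

0.86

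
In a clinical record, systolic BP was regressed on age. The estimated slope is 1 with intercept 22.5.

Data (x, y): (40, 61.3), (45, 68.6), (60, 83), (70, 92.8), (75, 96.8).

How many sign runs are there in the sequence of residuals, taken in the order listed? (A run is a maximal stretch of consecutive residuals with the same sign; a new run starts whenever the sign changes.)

x=40: ŷ = 22.5 + 40 = 62.5; e = 61.3 − 62.5 = -1.2
x=45: ŷ = 22.5 + 45 = 67.5; e = 68.6 − 67.5 = 1.1
x=60: ŷ = 22.5 + 60 = 82.5; e = 83 − 82.5 = 0.5
x=70: ŷ = 22.5 + 70 = 92.5; e = 92.8 − 92.5 = 0.3
x=75: ŷ = 22.5 + 75 = 97.5; e = 96.8 − 97.5 = -0.7
Signs: − + + + −
Runs: −×1, +×3, −×1 → 3

3 runs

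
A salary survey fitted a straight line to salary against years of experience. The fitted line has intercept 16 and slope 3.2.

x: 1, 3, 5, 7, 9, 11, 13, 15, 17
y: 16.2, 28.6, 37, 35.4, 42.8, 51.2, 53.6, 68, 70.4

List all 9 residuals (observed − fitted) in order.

x=1: ŷ = 16 + 3.2·1 = 19.2; r = 16.2 − 19.2 = -3
x=3: ŷ = 16 + 3.2·3 = 25.6; r = 28.6 − 25.6 = 3
x=5: ŷ = 16 + 3.2·5 = 32; r = 37 − 32 = 5
x=7: ŷ = 16 + 3.2·7 = 38.4; r = 35.4 − 38.4 = -3
x=9: ŷ = 16 + 3.2·9 = 44.8; r = 42.8 − 44.8 = -2
x=11: ŷ = 16 + 3.2·11 = 51.2; r = 51.2 − 51.2 = 0
x=13: ŷ = 16 + 3.2·13 = 57.6; r = 53.6 − 57.6 = -4
x=15: ŷ = 16 + 3.2·15 = 64; r = 68 − 64 = 4
x=17: ŷ = 16 + 3.2·17 = 70.4; r = 70.4 − 70.4 = 0

-3, 3, 5, -3, -2, 0, -4, 4, 0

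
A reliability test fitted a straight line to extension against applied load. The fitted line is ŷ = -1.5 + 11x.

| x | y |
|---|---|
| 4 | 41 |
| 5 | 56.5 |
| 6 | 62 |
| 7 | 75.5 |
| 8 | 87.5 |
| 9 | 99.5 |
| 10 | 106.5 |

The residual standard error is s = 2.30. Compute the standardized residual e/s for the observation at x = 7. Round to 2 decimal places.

ŷ = -1.5 + 11·7 = 75.5
e = 75.5 − 75.5 = 0
e/s = 0 / 2.30 = 0.00

0.00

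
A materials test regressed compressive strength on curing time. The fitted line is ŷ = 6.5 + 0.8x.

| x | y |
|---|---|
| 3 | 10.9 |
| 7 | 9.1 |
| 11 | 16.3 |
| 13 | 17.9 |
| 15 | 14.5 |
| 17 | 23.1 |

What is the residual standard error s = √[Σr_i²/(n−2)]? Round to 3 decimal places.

s = 3.162

x=3: ŷ = 6.5 + 0.8·3 = 8.9; r = 10.9 − 8.9 = 2
x=7: ŷ = 6.5 + 0.8·7 = 12.1; r = 9.1 − 12.1 = -3
x=11: ŷ = 6.5 + 0.8·11 = 15.3; r = 16.3 − 15.3 = 1
x=13: ŷ = 6.5 + 0.8·13 = 16.9; r = 17.9 − 16.9 = 1
x=15: ŷ = 6.5 + 0.8·15 = 18.5; r = 14.5 − 18.5 = -4
x=17: ŷ = 6.5 + 0.8·17 = 20.1; r = 23.1 − 20.1 = 3
SSE = 4 + 9 + 1 + 1 + 16 + 9 = 40
s = √(40/4) = √10 ≈ 3.162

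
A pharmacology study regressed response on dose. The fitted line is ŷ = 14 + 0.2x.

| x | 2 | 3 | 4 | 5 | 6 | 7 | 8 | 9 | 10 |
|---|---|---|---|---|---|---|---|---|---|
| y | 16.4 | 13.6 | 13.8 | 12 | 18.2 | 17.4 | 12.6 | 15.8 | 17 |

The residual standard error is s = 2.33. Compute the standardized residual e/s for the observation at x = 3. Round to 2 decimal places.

-0.43

ŷ = 14 + 0.2·3 = 14.6
e = 13.6 − 14.6 = -1
e/s = -1 / 2.33 = -0.43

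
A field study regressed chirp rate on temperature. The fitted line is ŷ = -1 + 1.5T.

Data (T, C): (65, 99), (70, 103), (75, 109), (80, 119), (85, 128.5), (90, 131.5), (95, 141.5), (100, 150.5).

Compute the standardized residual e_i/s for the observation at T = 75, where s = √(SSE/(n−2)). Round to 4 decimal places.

-1.2010

T=65: ŷ = -1 + 1.5·65 = 96.5; e = 99 − 96.5 = 2.5
T=70: ŷ = -1 + 1.5·70 = 104; e = 103 − 104 = -1
T=75: ŷ = -1 + 1.5·75 = 111.5; e = 109 − 111.5 = -2.5
T=80: ŷ = -1 + 1.5·80 = 119; e = 119 − 119 = 0
T=85: ŷ = -1 + 1.5·85 = 126.5; e = 128.5 − 126.5 = 2
T=90: ŷ = -1 + 1.5·90 = 134; e = 131.5 − 134 = -2.5
T=95: ŷ = -1 + 1.5·95 = 141.5; e = 141.5 − 141.5 = 0
T=100: ŷ = -1 + 1.5·100 = 149; e = 150.5 − 149 = 1.5
SSE = 6.25 + 1 + 6.25 + 0 + 4 + 6.25 + 0 + 2.25 = 26
s = √(26/6) = 2.08167
e/s = -2.5 / 2.08167 = -1.2010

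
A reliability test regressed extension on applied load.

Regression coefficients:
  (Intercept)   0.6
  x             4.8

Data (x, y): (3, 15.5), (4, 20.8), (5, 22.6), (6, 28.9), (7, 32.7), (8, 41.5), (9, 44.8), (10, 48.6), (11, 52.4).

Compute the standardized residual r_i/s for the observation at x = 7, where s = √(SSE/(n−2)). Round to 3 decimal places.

-0.992

x=3: ŷ = 0.6 + 4.8·3 = 15; r = 15.5 − 15 = 0.5
x=4: ŷ = 0.6 + 4.8·4 = 19.8; r = 20.8 − 19.8 = 1
x=5: ŷ = 0.6 + 4.8·5 = 24.6; r = 22.6 − 24.6 = -2
x=6: ŷ = 0.6 + 4.8·6 = 29.4; r = 28.9 − 29.4 = -0.5
x=7: ŷ = 0.6 + 4.8·7 = 34.2; r = 32.7 − 34.2 = -1.5
x=8: ŷ = 0.6 + 4.8·8 = 39; r = 41.5 − 39 = 2.5
x=9: ŷ = 0.6 + 4.8·9 = 43.8; r = 44.8 − 43.8 = 1
x=10: ŷ = 0.6 + 4.8·10 = 48.6; r = 48.6 − 48.6 = 0
x=11: ŷ = 0.6 + 4.8·11 = 53.4; r = 52.4 − 53.4 = -1
SSE = 0.25 + 1 + 4 + 0.25 + 2.25 + 6.25 + 1 + 0 + 1 = 16
s = √(16/7) = 1.51186
r/s = -1.5 / 1.51186 = -0.992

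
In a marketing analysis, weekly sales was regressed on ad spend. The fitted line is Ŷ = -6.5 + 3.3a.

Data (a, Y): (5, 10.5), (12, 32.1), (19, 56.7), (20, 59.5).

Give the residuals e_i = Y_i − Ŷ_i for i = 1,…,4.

0.5, -1, 0.5, 0

a=5: Ŷ = -6.5 + 3.3·5 = 10; e = 10.5 − 10 = 0.5
a=12: Ŷ = -6.5 + 3.3·12 = 33.1; e = 32.1 − 33.1 = -1
a=19: Ŷ = -6.5 + 3.3·19 = 56.2; e = 56.7 − 56.2 = 0.5
a=20: Ŷ = -6.5 + 3.3·20 = 59.5; e = 59.5 − 59.5 = 0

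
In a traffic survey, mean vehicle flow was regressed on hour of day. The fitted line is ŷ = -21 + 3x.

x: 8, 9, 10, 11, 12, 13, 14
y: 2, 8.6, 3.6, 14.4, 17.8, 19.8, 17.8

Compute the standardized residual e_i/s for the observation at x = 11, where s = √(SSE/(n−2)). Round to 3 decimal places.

0.671

x=8: ŷ = -21 + 3·8 = 3; e = 2 − 3 = -1
x=9: ŷ = -21 + 3·9 = 6; e = 8.6 − 6 = 2.6
x=10: ŷ = -21 + 3·10 = 9; e = 3.6 − 9 = -5.4
x=11: ŷ = -21 + 3·11 = 12; e = 14.4 − 12 = 2.4
x=12: ŷ = -21 + 3·12 = 15; e = 17.8 − 15 = 2.8
x=13: ŷ = -21 + 3·13 = 18; e = 19.8 − 18 = 1.8
x=14: ŷ = -21 + 3·14 = 21; e = 17.8 − 21 = -3.2
SSE = 1 + 6.76 + 29.16 + 5.76 + 7.84 + 3.24 + 10.24 = 64
s = √(64/5) = 3.57771
e/s = 2.4 / 3.57771 = 0.671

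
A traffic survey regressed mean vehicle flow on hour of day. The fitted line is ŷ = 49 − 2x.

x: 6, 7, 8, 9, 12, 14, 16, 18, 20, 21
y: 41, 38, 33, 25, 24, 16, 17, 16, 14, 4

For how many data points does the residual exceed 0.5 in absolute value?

x=6: ŷ = 49 − 2·6 = 37; e = 41 − 37 = 4
x=7: ŷ = 49 − 2·7 = 35; e = 38 − 35 = 3
x=8: ŷ = 49 − 2·8 = 33; e = 33 − 33 = 0
x=9: ŷ = 49 − 2·9 = 31; e = 25 − 31 = -6
x=12: ŷ = 49 − 2·12 = 25; e = 24 − 25 = -1
x=14: ŷ = 49 − 2·14 = 21; e = 16 − 21 = -5
x=16: ŷ = 49 − 2·16 = 17; e = 17 − 17 = 0
x=18: ŷ = 49 − 2·18 = 13; e = 16 − 13 = 3
x=20: ŷ = 49 − 2·20 = 9; e = 14 − 9 = 5
x=21: ŷ = 49 − 2·21 = 7; e = 4 − 7 = -3
|e| > 0.5: x=6 (|e|=4), x=7 (|e|=3), x=9 (|e|=6), x=12 (|e|=1), x=14 (|e|=5), x=18 (|e|=3), x=20 (|e|=5), x=21 (|e|=3) → 8

8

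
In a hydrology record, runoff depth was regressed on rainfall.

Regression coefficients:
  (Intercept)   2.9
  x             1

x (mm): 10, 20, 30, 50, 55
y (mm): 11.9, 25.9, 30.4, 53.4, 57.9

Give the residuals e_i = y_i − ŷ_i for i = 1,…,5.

x=10: ŷ = 2.9 + 10 = 12.9; e = 11.9 − 12.9 = -1
x=20: ŷ = 2.9 + 20 = 22.9; e = 25.9 − 22.9 = 3
x=30: ŷ = 2.9 + 30 = 32.9; e = 30.4 − 32.9 = -2.5
x=50: ŷ = 2.9 + 50 = 52.9; e = 53.4 − 52.9 = 0.5
x=55: ŷ = 2.9 + 55 = 57.9; e = 57.9 − 57.9 = 0

-1, 3, -2.5, 0.5, 0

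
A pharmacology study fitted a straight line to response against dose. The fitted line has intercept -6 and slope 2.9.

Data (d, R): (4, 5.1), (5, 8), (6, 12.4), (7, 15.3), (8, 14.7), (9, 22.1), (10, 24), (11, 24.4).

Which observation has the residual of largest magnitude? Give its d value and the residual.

d=4: R̂ = -6 + 2.9·4 = 5.6; e = 5.1 − 5.6 = -0.5
d=5: R̂ = -6 + 2.9·5 = 8.5; e = 8 − 8.5 = -0.5
d=6: R̂ = -6 + 2.9·6 = 11.4; e = 12.4 − 11.4 = 1
d=7: R̂ = -6 + 2.9·7 = 14.3; e = 15.3 − 14.3 = 1
d=8: R̂ = -6 + 2.9·8 = 17.2; e = 14.7 − 17.2 = -2.5
d=9: R̂ = -6 + 2.9·9 = 20.1; e = 22.1 − 20.1 = 2
d=10: R̂ = -6 + 2.9·10 = 23; e = 24 − 23 = 1
d=11: R̂ = -6 + 2.9·11 = 25.9; e = 24.4 − 25.9 = -1.5
Largest |e| is 2.5 at d = 8, residual -2.5.

d = 8, e = -2.5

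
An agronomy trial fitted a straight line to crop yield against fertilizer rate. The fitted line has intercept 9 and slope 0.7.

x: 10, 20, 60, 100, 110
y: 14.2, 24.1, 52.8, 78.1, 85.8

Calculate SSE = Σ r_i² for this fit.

SSE = 8.54

x=10: ŷ = 9 + 0.7·10 = 16; r = 14.2 − 16 = -1.8
x=20: ŷ = 9 + 0.7·20 = 23; r = 24.1 − 23 = 1.1
x=60: ŷ = 9 + 0.7·60 = 51; r = 52.8 − 51 = 1.8
x=100: ŷ = 9 + 0.7·100 = 79; r = 78.1 − 79 = -0.9
x=110: ŷ = 9 + 0.7·110 = 86; r = 85.8 − 86 = -0.2
SSE = 3.24 + 1.21 + 3.24 + 0.81 + 0.04 = 8.54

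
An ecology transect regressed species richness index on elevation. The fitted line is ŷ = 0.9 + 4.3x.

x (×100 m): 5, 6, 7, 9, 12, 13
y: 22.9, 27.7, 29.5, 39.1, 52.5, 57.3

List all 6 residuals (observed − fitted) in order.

0.5, 1, -1.5, -0.5, 0, 0.5

x=5: ŷ = 0.9 + 4.3·5 = 22.4; r = 22.9 − 22.4 = 0.5
x=6: ŷ = 0.9 + 4.3·6 = 26.7; r = 27.7 − 26.7 = 1
x=7: ŷ = 0.9 + 4.3·7 = 31; r = 29.5 − 31 = -1.5
x=9: ŷ = 0.9 + 4.3·9 = 39.6; r = 39.1 − 39.6 = -0.5
x=12: ŷ = 0.9 + 4.3·12 = 52.5; r = 52.5 − 52.5 = 0
x=13: ŷ = 0.9 + 4.3·13 = 56.8; r = 57.3 − 56.8 = 0.5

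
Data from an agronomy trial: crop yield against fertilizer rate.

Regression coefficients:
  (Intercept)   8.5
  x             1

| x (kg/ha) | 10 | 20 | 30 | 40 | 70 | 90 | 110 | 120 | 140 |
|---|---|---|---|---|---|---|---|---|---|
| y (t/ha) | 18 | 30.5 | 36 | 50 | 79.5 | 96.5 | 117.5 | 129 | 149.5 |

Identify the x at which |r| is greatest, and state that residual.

x=10: ŷ = 8.5 + 10 = 18.5; r = 18 − 18.5 = -0.5
x=20: ŷ = 8.5 + 20 = 28.5; r = 30.5 − 28.5 = 2
x=30: ŷ = 8.5 + 30 = 38.5; r = 36 − 38.5 = -2.5
x=40: ŷ = 8.5 + 40 = 48.5; r = 50 − 48.5 = 1.5
x=70: ŷ = 8.5 + 70 = 78.5; r = 79.5 − 78.5 = 1
x=90: ŷ = 8.5 + 90 = 98.5; r = 96.5 − 98.5 = -2
x=110: ŷ = 8.5 + 110 = 118.5; r = 117.5 − 118.5 = -1
x=120: ŷ = 8.5 + 120 = 128.5; r = 129 − 128.5 = 0.5
x=140: ŷ = 8.5 + 140 = 148.5; r = 149.5 − 148.5 = 1
Largest |r| is 2.5 at x = 30, residual -2.5.

x = 30, r = -2.5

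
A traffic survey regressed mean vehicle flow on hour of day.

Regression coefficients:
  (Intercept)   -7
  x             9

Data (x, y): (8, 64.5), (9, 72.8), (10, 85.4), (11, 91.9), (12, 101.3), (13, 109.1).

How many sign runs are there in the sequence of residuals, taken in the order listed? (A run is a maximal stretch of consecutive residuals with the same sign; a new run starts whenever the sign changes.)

x=8: ŷ = -7 + 9·8 = 65; r = 64.5 − 65 = -0.5
x=9: ŷ = -7 + 9·9 = 74; r = 72.8 − 74 = -1.2
x=10: ŷ = -7 + 9·10 = 83; r = 85.4 − 83 = 2.4
x=11: ŷ = -7 + 9·11 = 92; r = 91.9 − 92 = -0.1
x=12: ŷ = -7 + 9·12 = 101; r = 101.3 − 101 = 0.3
x=13: ŷ = -7 + 9·13 = 110; r = 109.1 − 110 = -0.9
Signs: − − + − + −
Runs: −×2, +×1, −×1, +×1, −×1 → 5

5 runs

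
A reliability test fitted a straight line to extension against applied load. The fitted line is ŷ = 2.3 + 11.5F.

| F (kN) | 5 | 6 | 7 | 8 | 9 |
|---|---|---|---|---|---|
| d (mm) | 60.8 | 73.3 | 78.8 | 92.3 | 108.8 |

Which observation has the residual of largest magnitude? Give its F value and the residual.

F = 7, e = -4

F=5: ŷ = 2.3 + 11.5·5 = 59.8; e = 60.8 − 59.8 = 1
F=6: ŷ = 2.3 + 11.5·6 = 71.3; e = 73.3 − 71.3 = 2
F=7: ŷ = 2.3 + 11.5·7 = 82.8; e = 78.8 − 82.8 = -4
F=8: ŷ = 2.3 + 11.5·8 = 94.3; e = 92.3 − 94.3 = -2
F=9: ŷ = 2.3 + 11.5·9 = 105.8; e = 108.8 − 105.8 = 3
Largest |e| is 4 at F = 7, residual -4.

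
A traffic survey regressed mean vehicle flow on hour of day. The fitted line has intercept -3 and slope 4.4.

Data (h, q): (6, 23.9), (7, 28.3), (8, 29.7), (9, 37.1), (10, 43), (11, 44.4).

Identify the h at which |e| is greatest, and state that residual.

h = 8, e = -2.5

h=6: ŷ = -3 + 4.4·6 = 23.4; e = 23.9 − 23.4 = 0.5
h=7: ŷ = -3 + 4.4·7 = 27.8; e = 28.3 − 27.8 = 0.5
h=8: ŷ = -3 + 4.4·8 = 32.2; e = 29.7 − 32.2 = -2.5
h=9: ŷ = -3 + 4.4·9 = 36.6; e = 37.1 − 36.6 = 0.5
h=10: ŷ = -3 + 4.4·10 = 41; e = 43 − 41 = 2
h=11: ŷ = -3 + 4.4·11 = 45.4; e = 44.4 − 45.4 = -1
Largest |e| is 2.5 at h = 8, residual -2.5.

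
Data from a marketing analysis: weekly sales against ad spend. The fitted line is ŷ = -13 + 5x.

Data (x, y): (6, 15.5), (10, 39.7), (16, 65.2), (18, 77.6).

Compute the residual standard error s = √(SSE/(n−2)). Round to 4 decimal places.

s = 2.5632

x=6: ŷ = -13 + 5·6 = 17; e = 15.5 − 17 = -1.5
x=10: ŷ = -13 + 5·10 = 37; e = 39.7 − 37 = 2.7
x=16: ŷ = -13 + 5·16 = 67; e = 65.2 − 67 = -1.8
x=18: ŷ = -13 + 5·18 = 77; e = 77.6 − 77 = 0.6
SSE = 2.25 + 7.29 + 3.24 + 0.36 = 13.14
s = √(13.14/2) = √6.57 ≈ 2.5632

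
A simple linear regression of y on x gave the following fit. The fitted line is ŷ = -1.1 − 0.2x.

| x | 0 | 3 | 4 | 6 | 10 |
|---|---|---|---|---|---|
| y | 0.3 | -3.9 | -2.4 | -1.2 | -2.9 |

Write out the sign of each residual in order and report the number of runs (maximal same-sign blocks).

3 runs

x=0: ŷ = -1.1 − 0.2·0 = -1.1; r = 0.3 − (-1.1) = 1.4
x=3: ŷ = -1.1 − 0.2·3 = -1.7; r = -3.9 − (-1.7) = -2.2
x=4: ŷ = -1.1 − 0.2·4 = -1.9; r = -2.4 − (-1.9) = -0.5
x=6: ŷ = -1.1 − 0.2·6 = -2.3; r = -1.2 − (-2.3) = 1.1
x=10: ŷ = -1.1 − 0.2·10 = -3.1; r = -2.9 − (-3.1) = 0.2
Signs: + − − + +
Runs: +×1, −×2, +×2 → 3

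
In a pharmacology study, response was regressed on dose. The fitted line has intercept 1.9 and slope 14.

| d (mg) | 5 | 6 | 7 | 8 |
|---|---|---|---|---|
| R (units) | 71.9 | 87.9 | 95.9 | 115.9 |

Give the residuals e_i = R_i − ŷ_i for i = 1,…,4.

0, 2, -4, 2

d=5: ŷ = 1.9 + 14·5 = 71.9; e = 71.9 − 71.9 = 0
d=6: ŷ = 1.9 + 14·6 = 85.9; e = 87.9 − 85.9 = 2
d=7: ŷ = 1.9 + 14·7 = 99.9; e = 95.9 − 99.9 = -4
d=8: ŷ = 1.9 + 14·8 = 113.9; e = 115.9 − 113.9 = 2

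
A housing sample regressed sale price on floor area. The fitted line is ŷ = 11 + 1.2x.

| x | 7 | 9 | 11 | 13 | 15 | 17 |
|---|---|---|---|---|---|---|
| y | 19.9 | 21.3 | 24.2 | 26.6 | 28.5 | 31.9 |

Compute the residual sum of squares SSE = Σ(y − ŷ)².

x=7: ŷ = 11 + 1.2·7 = 19.4; r = 19.9 − 19.4 = 0.5
x=9: ŷ = 11 + 1.2·9 = 21.8; r = 21.3 − 21.8 = -0.5
x=11: ŷ = 11 + 1.2·11 = 24.2; r = 24.2 − 24.2 = 0
x=13: ŷ = 11 + 1.2·13 = 26.6; r = 26.6 − 26.6 = 0
x=15: ŷ = 11 + 1.2·15 = 29; r = 28.5 − 29 = -0.5
x=17: ŷ = 11 + 1.2·17 = 31.4; r = 31.9 − 31.4 = 0.5
SSE = 0.25 + 0.25 + 0 + 0 + 0.25 + 0.25 = 1

SSE = 1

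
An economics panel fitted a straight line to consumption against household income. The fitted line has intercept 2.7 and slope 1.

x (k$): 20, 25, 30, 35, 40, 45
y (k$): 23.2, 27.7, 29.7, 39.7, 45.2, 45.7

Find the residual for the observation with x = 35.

r = 2

ŷ = 2.7 + 35 = 37.7
r = 39.7 − 37.7 = 2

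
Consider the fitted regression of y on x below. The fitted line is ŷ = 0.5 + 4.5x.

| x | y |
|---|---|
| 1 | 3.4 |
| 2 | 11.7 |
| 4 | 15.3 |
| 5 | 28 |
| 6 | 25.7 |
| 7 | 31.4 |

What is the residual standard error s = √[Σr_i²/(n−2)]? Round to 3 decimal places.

s = 3.400

x=1: ŷ = 0.5 + 4.5·1 = 5; r = 3.4 − 5 = -1.6
x=2: ŷ = 0.5 + 4.5·2 = 9.5; r = 11.7 − 9.5 = 2.2
x=4: ŷ = 0.5 + 4.5·4 = 18.5; r = 15.3 − 18.5 = -3.2
x=5: ŷ = 0.5 + 4.5·5 = 23; r = 28 − 23 = 5
x=6: ŷ = 0.5 + 4.5·6 = 27.5; r = 25.7 − 27.5 = -1.8
x=7: ŷ = 0.5 + 4.5·7 = 32; r = 31.4 − 32 = -0.6
SSE = 2.56 + 4.84 + 10.24 + 25 + 3.24 + 0.36 = 46.24
s = √(46.24/4) = √11.56 ≈ 3.400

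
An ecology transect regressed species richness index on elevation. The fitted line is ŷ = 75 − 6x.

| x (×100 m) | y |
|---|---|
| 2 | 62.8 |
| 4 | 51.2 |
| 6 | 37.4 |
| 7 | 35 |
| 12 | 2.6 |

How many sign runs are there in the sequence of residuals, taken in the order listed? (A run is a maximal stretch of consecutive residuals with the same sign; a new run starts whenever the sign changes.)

5 runs

x=2: ŷ = 75 − 6·2 = 63; e = 62.8 − 63 = -0.2
x=4: ŷ = 75 − 6·4 = 51; e = 51.2 − 51 = 0.2
x=6: ŷ = 75 − 6·6 = 39; e = 37.4 − 39 = -1.6
x=7: ŷ = 75 − 6·7 = 33; e = 35 − 33 = 2
x=12: ŷ = 75 − 6·12 = 3; e = 2.6 − 3 = -0.4
Signs: − + − + −
Runs: −×1, +×1, −×1, +×1, −×1 → 5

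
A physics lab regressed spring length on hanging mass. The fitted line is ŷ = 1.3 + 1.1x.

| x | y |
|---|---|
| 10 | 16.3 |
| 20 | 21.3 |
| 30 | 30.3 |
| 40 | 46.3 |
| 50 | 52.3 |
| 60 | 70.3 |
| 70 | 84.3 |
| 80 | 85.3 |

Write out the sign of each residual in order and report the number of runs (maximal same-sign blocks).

6 runs

x=10: ŷ = 1.3 + 1.1·10 = 12.3; r = 16.3 − 12.3 = 4
x=20: ŷ = 1.3 + 1.1·20 = 23.3; r = 21.3 − 23.3 = -2
x=30: ŷ = 1.3 + 1.1·30 = 34.3; r = 30.3 − 34.3 = -4
x=40: ŷ = 1.3 + 1.1·40 = 45.3; r = 46.3 − 45.3 = 1
x=50: ŷ = 1.3 + 1.1·50 = 56.3; r = 52.3 − 56.3 = -4
x=60: ŷ = 1.3 + 1.1·60 = 67.3; r = 70.3 − 67.3 = 3
x=70: ŷ = 1.3 + 1.1·70 = 78.3; r = 84.3 − 78.3 = 6
x=80: ŷ = 1.3 + 1.1·80 = 89.3; r = 85.3 − 89.3 = -4
Signs: + − − + − + + −
Runs: +×1, −×2, +×1, −×1, +×2, −×1 → 6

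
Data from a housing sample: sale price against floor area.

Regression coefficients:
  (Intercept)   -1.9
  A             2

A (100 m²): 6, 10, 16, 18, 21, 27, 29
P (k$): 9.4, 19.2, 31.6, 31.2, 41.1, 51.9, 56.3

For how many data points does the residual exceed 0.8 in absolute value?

4

A=6: ŷ = -1.9 + 2·6 = 10.1; e = 9.4 − 10.1 = -0.7
A=10: ŷ = -1.9 + 2·10 = 18.1; e = 19.2 − 18.1 = 1.1
A=16: ŷ = -1.9 + 2·16 = 30.1; e = 31.6 − 30.1 = 1.5
A=18: ŷ = -1.9 + 2·18 = 34.1; e = 31.2 − 34.1 = -2.9
A=21: ŷ = -1.9 + 2·21 = 40.1; e = 41.1 − 40.1 = 1
A=27: ŷ = -1.9 + 2·27 = 52.1; e = 51.9 − 52.1 = -0.2
A=29: ŷ = -1.9 + 2·29 = 56.1; e = 56.3 − 56.1 = 0.2
|e| > 0.8: A=10 (|e|=1.1), A=16 (|e|=1.5), A=18 (|e|=2.9), A=21 (|e|=1) → 4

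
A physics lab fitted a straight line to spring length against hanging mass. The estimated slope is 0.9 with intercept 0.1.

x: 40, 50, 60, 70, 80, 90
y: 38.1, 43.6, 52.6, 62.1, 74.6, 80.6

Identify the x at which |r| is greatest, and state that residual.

x=40: ŷ = 0.1 + 0.9·40 = 36.1; r = 38.1 − 36.1 = 2
x=50: ŷ = 0.1 + 0.9·50 = 45.1; r = 43.6 − 45.1 = -1.5
x=60: ŷ = 0.1 + 0.9·60 = 54.1; r = 52.6 − 54.1 = -1.5
x=70: ŷ = 0.1 + 0.9·70 = 63.1; r = 62.1 − 63.1 = -1
x=80: ŷ = 0.1 + 0.9·80 = 72.1; r = 74.6 − 72.1 = 2.5
x=90: ŷ = 0.1 + 0.9·90 = 81.1; r = 80.6 − 81.1 = -0.5
Largest |r| is 2.5 at x = 80, residual 2.5.

x = 80, r = 2.5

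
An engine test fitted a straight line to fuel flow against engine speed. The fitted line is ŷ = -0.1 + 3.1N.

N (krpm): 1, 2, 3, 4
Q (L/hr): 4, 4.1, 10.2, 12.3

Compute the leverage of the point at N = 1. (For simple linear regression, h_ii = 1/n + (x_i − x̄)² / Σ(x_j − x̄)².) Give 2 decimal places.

N̄ = (1 + 2 + 3 + 4)/4 = 2.5
Σ(N − N̄)² = 2.25 + 0.25 + 0.25 + 2.25 = 5
h = 1/4 + (-1.5)²/5 = 0.25 + 0.45 = 0.70

h = 0.70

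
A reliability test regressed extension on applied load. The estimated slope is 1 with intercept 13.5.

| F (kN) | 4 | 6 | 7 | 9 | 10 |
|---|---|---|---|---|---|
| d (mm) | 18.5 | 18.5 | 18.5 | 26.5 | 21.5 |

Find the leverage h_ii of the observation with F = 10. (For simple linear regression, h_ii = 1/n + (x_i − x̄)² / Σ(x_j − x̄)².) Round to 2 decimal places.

F̄ = (4 + 6 + 7 + 9 + 10)/5 = 7.2
Σ(F − F̄)² = 10.24 + 1.44 + 0.04 + 3.24 + 7.84 = 22.8
h = 1/5 + (2.8)²/22.8 = 0.2 + 0.34386 = 0.54

h = 0.54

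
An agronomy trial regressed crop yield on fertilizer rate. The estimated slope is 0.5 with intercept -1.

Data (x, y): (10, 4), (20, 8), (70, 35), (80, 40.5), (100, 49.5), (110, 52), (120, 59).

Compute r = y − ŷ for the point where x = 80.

ŷ = -1 + 0.5·80 = 39
r = 40.5 − 39 = 1.5

r = 1.5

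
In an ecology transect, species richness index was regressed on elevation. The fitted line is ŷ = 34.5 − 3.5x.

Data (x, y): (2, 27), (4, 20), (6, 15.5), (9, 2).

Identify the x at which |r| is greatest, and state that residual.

x = 6, r = 2

x=2: ŷ = 34.5 − 3.5·2 = 27.5; r = 27 − 27.5 = -0.5
x=4: ŷ = 34.5 − 3.5·4 = 20.5; r = 20 − 20.5 = -0.5
x=6: ŷ = 34.5 − 3.5·6 = 13.5; r = 15.5 − 13.5 = 2
x=9: ŷ = 34.5 − 3.5·9 = 3; r = 2 − 3 = -1
Largest |r| is 2 at x = 6, residual 2.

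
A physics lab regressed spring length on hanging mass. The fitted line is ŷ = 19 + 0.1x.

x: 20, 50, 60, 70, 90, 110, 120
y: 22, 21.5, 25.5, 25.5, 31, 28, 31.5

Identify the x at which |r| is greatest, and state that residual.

x=20: ŷ = 19 + 0.1·20 = 21; r = 22 − 21 = 1
x=50: ŷ = 19 + 0.1·50 = 24; r = 21.5 − 24 = -2.5
x=60: ŷ = 19 + 0.1·60 = 25; r = 25.5 − 25 = 0.5
x=70: ŷ = 19 + 0.1·70 = 26; r = 25.5 − 26 = -0.5
x=90: ŷ = 19 + 0.1·90 = 28; r = 31 − 28 = 3
x=110: ŷ = 19 + 0.1·110 = 30; r = 28 − 30 = -2
x=120: ŷ = 19 + 0.1·120 = 31; r = 31.5 − 31 = 0.5
Largest |r| is 3 at x = 90, residual 3.

x = 90, r = 3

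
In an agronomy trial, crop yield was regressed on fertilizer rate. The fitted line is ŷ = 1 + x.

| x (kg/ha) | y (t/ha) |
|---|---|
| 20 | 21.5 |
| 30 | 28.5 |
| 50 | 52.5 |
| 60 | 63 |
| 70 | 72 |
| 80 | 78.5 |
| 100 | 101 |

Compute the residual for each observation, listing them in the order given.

x=20: ŷ = 1 + 20 = 21; r = 21.5 − 21 = 0.5
x=30: ŷ = 1 + 30 = 31; r = 28.5 − 31 = -2.5
x=50: ŷ = 1 + 50 = 51; r = 52.5 − 51 = 1.5
x=60: ŷ = 1 + 60 = 61; r = 63 − 61 = 2
x=70: ŷ = 1 + 70 = 71; r = 72 − 71 = 1
x=80: ŷ = 1 + 80 = 81; r = 78.5 − 81 = -2.5
x=100: ŷ = 1 + 100 = 101; r = 101 − 101 = 0

0.5, -2.5, 1.5, 2, 1, -2.5, 0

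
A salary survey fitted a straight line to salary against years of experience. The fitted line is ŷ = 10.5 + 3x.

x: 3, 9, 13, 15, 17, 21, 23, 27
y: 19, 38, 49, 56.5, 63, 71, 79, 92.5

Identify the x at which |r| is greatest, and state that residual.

x=3: ŷ = 10.5 + 3·3 = 19.5; r = 19 − 19.5 = -0.5
x=9: ŷ = 10.5 + 3·9 = 37.5; r = 38 − 37.5 = 0.5
x=13: ŷ = 10.5 + 3·13 = 49.5; r = 49 − 49.5 = -0.5
x=15: ŷ = 10.5 + 3·15 = 55.5; r = 56.5 − 55.5 = 1
x=17: ŷ = 10.5 + 3·17 = 61.5; r = 63 − 61.5 = 1.5
x=21: ŷ = 10.5 + 3·21 = 73.5; r = 71 − 73.5 = -2.5
x=23: ŷ = 10.5 + 3·23 = 79.5; r = 79 − 79.5 = -0.5
x=27: ŷ = 10.5 + 3·27 = 91.5; r = 92.5 − 91.5 = 1
Largest |r| is 2.5 at x = 21, residual -2.5.

x = 21, r = -2.5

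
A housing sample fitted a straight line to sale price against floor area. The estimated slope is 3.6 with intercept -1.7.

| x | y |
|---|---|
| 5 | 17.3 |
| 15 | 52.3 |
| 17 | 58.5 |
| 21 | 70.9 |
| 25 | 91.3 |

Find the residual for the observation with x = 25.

ŷ = -1.7 + 3.6·25 = 88.3
r = 91.3 − 88.3 = 3

r = 3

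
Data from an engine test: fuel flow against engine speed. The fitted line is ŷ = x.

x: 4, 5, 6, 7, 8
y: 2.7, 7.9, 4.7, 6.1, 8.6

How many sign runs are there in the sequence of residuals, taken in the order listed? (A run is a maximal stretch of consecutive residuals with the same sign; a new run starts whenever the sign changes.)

4 runs

x=4: ŷ = 4 = 4; r = 2.7 − 4 = -1.3
x=5: ŷ = 5 = 5; r = 7.9 − 5 = 2.9
x=6: ŷ = 6 = 6; r = 4.7 − 6 = -1.3
x=7: ŷ = 7 = 7; r = 6.1 − 7 = -0.9
x=8: ŷ = 8 = 8; r = 8.6 − 8 = 0.6
Signs: − + − − +
Runs: −×1, +×1, −×2, +×1 → 4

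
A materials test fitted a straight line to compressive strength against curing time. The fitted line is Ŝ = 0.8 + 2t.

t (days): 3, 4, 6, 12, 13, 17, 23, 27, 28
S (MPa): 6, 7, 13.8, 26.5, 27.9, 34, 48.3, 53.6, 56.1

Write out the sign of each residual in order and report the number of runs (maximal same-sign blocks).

5 runs

t=3: Ŝ = 0.8 + 2·3 = 6.8; e = 6 − 6.8 = -0.8
t=4: Ŝ = 0.8 + 2·4 = 8.8; e = 7 − 8.8 = -1.8
t=6: Ŝ = 0.8 + 2·6 = 12.8; e = 13.8 − 12.8 = 1
t=12: Ŝ = 0.8 + 2·12 = 24.8; e = 26.5 − 24.8 = 1.7
t=13: Ŝ = 0.8 + 2·13 = 26.8; e = 27.9 − 26.8 = 1.1
t=17: Ŝ = 0.8 + 2·17 = 34.8; e = 34 − 34.8 = -0.8
t=23: Ŝ = 0.8 + 2·23 = 46.8; e = 48.3 − 46.8 = 1.5
t=27: Ŝ = 0.8 + 2·27 = 54.8; e = 53.6 − 54.8 = -1.2
t=28: Ŝ = 0.8 + 2·28 = 56.8; e = 56.1 − 56.8 = -0.7
Signs: − − + + + − + − −
Runs: −×2, +×3, −×1, +×1, −×2 → 5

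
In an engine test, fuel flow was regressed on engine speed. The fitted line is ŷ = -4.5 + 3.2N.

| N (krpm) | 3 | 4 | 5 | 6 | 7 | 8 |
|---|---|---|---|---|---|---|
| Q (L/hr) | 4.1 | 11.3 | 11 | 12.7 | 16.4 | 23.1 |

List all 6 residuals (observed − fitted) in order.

-1, 3, -0.5, -2, -1.5, 2

N=3: ŷ = -4.5 + 3.2·3 = 5.1; e = 4.1 − 5.1 = -1
N=4: ŷ = -4.5 + 3.2·4 = 8.3; e = 11.3 − 8.3 = 3
N=5: ŷ = -4.5 + 3.2·5 = 11.5; e = 11 − 11.5 = -0.5
N=6: ŷ = -4.5 + 3.2·6 = 14.7; e = 12.7 − 14.7 = -2
N=7: ŷ = -4.5 + 3.2·7 = 17.9; e = 16.4 − 17.9 = -1.5
N=8: ŷ = -4.5 + 3.2·8 = 21.1; e = 23.1 − 21.1 = 2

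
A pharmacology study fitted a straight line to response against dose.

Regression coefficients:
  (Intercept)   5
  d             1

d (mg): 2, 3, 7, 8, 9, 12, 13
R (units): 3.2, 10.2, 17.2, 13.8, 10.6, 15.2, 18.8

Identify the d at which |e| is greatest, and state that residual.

d = 7, e = 5.2

d=2: R̂ = 5 + 2 = 7; e = 3.2 − 7 = -3.8
d=3: R̂ = 5 + 3 = 8; e = 10.2 − 8 = 2.2
d=7: R̂ = 5 + 7 = 12; e = 17.2 − 12 = 5.2
d=8: R̂ = 5 + 8 = 13; e = 13.8 − 13 = 0.8
d=9: R̂ = 5 + 9 = 14; e = 10.6 − 14 = -3.4
d=12: R̂ = 5 + 12 = 17; e = 15.2 − 17 = -1.8
d=13: R̂ = 5 + 13 = 18; e = 18.8 − 18 = 0.8
Largest |e| is 5.2 at d = 7, residual 5.2.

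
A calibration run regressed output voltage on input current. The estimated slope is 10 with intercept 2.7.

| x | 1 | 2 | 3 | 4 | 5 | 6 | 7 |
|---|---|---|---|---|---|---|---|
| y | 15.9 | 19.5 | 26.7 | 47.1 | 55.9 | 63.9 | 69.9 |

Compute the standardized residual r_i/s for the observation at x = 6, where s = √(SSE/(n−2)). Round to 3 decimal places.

x=1: ŷ = 2.7 + 10·1 = 12.7; r = 15.9 − 12.7 = 3.2
x=2: ŷ = 2.7 + 10·2 = 22.7; r = 19.5 − 22.7 = -3.2
x=3: ŷ = 2.7 + 10·3 = 32.7; r = 26.7 − 32.7 = -6
x=4: ŷ = 2.7 + 10·4 = 42.7; r = 47.1 − 42.7 = 4.4
x=5: ŷ = 2.7 + 10·5 = 52.7; r = 55.9 − 52.7 = 3.2
x=6: ŷ = 2.7 + 10·6 = 62.7; r = 63.9 − 62.7 = 1.2
x=7: ŷ = 2.7 + 10·7 = 72.7; r = 69.9 − 72.7 = -2.8
SSE = 10.24 + 10.24 + 36 + 19.36 + 10.24 + 1.44 + 7.84 = 95.36
s = √(95.36/5) = 4.36715
r/s = 1.2 / 4.36715 = 0.275

0.275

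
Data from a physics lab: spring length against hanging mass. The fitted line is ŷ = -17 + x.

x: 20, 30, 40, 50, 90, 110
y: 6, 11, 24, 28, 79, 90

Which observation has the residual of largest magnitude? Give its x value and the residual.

x = 90, e = 6

x=20: ŷ = -17 + 20 = 3; e = 6 − 3 = 3
x=30: ŷ = -17 + 30 = 13; e = 11 − 13 = -2
x=40: ŷ = -17 + 40 = 23; e = 24 − 23 = 1
x=50: ŷ = -17 + 50 = 33; e = 28 − 33 = -5
x=90: ŷ = -17 + 90 = 73; e = 79 − 73 = 6
x=110: ŷ = -17 + 110 = 93; e = 90 − 93 = -3
Largest |e| is 6 at x = 90, residual 6.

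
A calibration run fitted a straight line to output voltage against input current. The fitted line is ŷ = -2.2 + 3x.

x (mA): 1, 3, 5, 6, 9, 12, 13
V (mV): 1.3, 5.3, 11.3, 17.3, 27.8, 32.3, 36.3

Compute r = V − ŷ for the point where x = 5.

ŷ = -2.2 + 3·5 = 12.8
r = 11.3 − 12.8 = -1.5

r = -1.5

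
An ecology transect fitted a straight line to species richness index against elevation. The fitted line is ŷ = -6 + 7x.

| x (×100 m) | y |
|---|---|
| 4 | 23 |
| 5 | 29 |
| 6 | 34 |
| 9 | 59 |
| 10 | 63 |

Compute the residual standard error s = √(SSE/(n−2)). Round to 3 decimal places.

x=4: ŷ = -6 + 7·4 = 22; e = 23 − 22 = 1
x=5: ŷ = -6 + 7·5 = 29; e = 29 − 29 = 0
x=6: ŷ = -6 + 7·6 = 36; e = 34 − 36 = -2
x=9: ŷ = -6 + 7·9 = 57; e = 59 − 57 = 2
x=10: ŷ = -6 + 7·10 = 64; e = 63 − 64 = -1
SSE = 1 + 0 + 4 + 4 + 1 = 10
s = √(10/3) = √3.33333 ≈ 1.826

s = 1.826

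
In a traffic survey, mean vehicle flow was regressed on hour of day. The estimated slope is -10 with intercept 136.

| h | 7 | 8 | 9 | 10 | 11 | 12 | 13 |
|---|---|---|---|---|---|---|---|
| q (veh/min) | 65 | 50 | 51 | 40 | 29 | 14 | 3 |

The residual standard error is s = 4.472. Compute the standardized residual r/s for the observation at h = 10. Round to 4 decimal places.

ŷ = 136 − 10·10 = 36
r = 40 − 36 = 4
r/s = 4 / 4.472 = 0.8945

0.8945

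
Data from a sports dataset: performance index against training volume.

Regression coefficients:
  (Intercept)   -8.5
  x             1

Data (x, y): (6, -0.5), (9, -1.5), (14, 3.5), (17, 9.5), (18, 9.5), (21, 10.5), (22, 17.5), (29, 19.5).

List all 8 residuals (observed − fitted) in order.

2, -2, -2, 1, 0, -2, 4, -1

x=6: ŷ = -8.5 + 6 = -2.5; r = -0.5 − (-2.5) = 2
x=9: ŷ = -8.5 + 9 = 0.5; r = -1.5 − 0.5 = -2
x=14: ŷ = -8.5 + 14 = 5.5; r = 3.5 − 5.5 = -2
x=17: ŷ = -8.5 + 17 = 8.5; r = 9.5 − 8.5 = 1
x=18: ŷ = -8.5 + 18 = 9.5; r = 9.5 − 9.5 = 0
x=21: ŷ = -8.5 + 21 = 12.5; r = 10.5 − 12.5 = -2
x=22: ŷ = -8.5 + 22 = 13.5; r = 17.5 − 13.5 = 4
x=29: ŷ = -8.5 + 29 = 20.5; r = 19.5 − 20.5 = -1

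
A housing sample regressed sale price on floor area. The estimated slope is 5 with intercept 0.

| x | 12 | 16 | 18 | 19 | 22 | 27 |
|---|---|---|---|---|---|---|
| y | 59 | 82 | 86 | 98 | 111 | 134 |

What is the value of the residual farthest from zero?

x=12: ŷ = 5·12 = 60; e = 59 − 60 = -1
x=16: ŷ = 5·16 = 80; e = 82 − 80 = 2
x=18: ŷ = 5·18 = 90; e = 86 − 90 = -4
x=19: ŷ = 5·19 = 95; e = 98 − 95 = 3
x=22: ŷ = 5·22 = 110; e = 111 − 110 = 1
x=27: ŷ = 5·27 = 135; e = 134 − 135 = -1
Largest |e| is 4 at x = 18, residual -4.

e = -4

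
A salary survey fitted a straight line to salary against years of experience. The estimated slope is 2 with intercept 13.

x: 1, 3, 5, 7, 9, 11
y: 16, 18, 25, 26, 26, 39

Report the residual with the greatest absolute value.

e = -5

x=1: ŷ = 13 + 2·1 = 15; e = 16 − 15 = 1
x=3: ŷ = 13 + 2·3 = 19; e = 18 − 19 = -1
x=5: ŷ = 13 + 2·5 = 23; e = 25 − 23 = 2
x=7: ŷ = 13 + 2·7 = 27; e = 26 − 27 = -1
x=9: ŷ = 13 + 2·9 = 31; e = 26 − 31 = -5
x=11: ŷ = 13 + 2·11 = 35; e = 39 − 35 = 4
Largest |e| is 5 at x = 9, residual -5.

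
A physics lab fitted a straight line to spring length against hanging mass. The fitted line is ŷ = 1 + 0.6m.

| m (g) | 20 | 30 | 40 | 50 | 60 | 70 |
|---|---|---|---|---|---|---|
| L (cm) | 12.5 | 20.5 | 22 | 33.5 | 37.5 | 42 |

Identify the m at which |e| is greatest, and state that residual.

m = 40, e = -3

m=20: ŷ = 1 + 0.6·20 = 13; e = 12.5 − 13 = -0.5
m=30: ŷ = 1 + 0.6·30 = 19; e = 20.5 − 19 = 1.5
m=40: ŷ = 1 + 0.6·40 = 25; e = 22 − 25 = -3
m=50: ŷ = 1 + 0.6·50 = 31; e = 33.5 − 31 = 2.5
m=60: ŷ = 1 + 0.6·60 = 37; e = 37.5 − 37 = 0.5
m=70: ŷ = 1 + 0.6·70 = 43; e = 42 − 43 = -1
Largest |e| is 3 at m = 40, residual -3.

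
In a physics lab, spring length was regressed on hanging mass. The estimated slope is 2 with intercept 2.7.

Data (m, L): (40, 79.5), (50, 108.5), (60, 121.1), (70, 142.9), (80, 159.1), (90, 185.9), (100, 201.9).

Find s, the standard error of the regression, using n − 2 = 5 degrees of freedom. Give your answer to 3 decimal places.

s = 3.750

m=40: L̂ = 2.7 + 2·40 = 82.7; r = 79.5 − 82.7 = -3.2
m=50: L̂ = 2.7 + 2·50 = 102.7; r = 108.5 − 102.7 = 5.8
m=60: L̂ = 2.7 + 2·60 = 122.7; r = 121.1 − 122.7 = -1.6
m=70: L̂ = 2.7 + 2·70 = 142.7; r = 142.9 − 142.7 = 0.2
m=80: L̂ = 2.7 + 2·80 = 162.7; r = 159.1 − 162.7 = -3.6
m=90: L̂ = 2.7 + 2·90 = 182.7; r = 185.9 − 182.7 = 3.2
m=100: L̂ = 2.7 + 2·100 = 202.7; r = 201.9 − 202.7 = -0.8
SSE = 10.24 + 33.64 + 2.56 + 0.04 + 12.96 + 10.24 + 0.64 = 70.32
s = √(70.32/5) = √14.064 ≈ 3.750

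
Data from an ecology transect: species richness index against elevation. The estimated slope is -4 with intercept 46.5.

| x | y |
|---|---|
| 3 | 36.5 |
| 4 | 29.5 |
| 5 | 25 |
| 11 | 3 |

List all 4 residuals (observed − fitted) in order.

x=3: ŷ = 46.5 − 4·3 = 34.5; e = 36.5 − 34.5 = 2
x=4: ŷ = 46.5 − 4·4 = 30.5; e = 29.5 − 30.5 = -1
x=5: ŷ = 46.5 − 4·5 = 26.5; e = 25 − 26.5 = -1.5
x=11: ŷ = 46.5 − 4·11 = 2.5; e = 3 − 2.5 = 0.5

2, -1, -1.5, 0.5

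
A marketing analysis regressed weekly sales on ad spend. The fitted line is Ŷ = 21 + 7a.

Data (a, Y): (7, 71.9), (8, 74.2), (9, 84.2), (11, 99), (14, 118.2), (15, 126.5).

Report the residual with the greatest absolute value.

a=7: Ŷ = 21 + 7·7 = 70; r = 71.9 − 70 = 1.9
a=8: Ŷ = 21 + 7·8 = 77; r = 74.2 − 77 = -2.8
a=9: Ŷ = 21 + 7·9 = 84; r = 84.2 − 84 = 0.2
a=11: Ŷ = 21 + 7·11 = 98; r = 99 − 98 = 1
a=14: Ŷ = 21 + 7·14 = 119; r = 118.2 − 119 = -0.8
a=15: Ŷ = 21 + 7·15 = 126; r = 126.5 − 126 = 0.5
Largest |r| is 2.8 at a = 8, residual -2.8.

r = -2.8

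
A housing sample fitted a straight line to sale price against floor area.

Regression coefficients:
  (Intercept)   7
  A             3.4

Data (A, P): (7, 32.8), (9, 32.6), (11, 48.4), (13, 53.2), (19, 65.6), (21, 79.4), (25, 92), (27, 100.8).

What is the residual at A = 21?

r = 1

P̂ = 7 + 3.4·21 = 78.4
r = 79.4 − 78.4 = 1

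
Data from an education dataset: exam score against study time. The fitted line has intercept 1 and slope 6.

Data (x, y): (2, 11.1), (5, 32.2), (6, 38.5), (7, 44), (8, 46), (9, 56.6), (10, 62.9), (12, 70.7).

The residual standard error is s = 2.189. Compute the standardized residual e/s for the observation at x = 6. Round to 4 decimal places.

0.6852

ŷ = 1 + 6·6 = 37
e = 38.5 − 37 = 1.5
e/s = 1.5 / 2.189 = 0.6852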